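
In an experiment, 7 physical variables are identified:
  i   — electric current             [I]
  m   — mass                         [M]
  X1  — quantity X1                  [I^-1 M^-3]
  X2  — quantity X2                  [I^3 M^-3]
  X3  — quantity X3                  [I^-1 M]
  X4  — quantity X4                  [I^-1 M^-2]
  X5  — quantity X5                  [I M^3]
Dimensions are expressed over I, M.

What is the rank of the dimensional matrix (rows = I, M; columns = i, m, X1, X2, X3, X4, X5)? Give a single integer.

2

Dimensional matrix (I×M by i×m×X1×X2×X3×X4×X5):
  I: [ 1  0 -1  3 -1 -1  1]
  M: [ 0  1 -3 -3  1 -2  3]
RREF → pivots at {i,m} ⇒ r = 2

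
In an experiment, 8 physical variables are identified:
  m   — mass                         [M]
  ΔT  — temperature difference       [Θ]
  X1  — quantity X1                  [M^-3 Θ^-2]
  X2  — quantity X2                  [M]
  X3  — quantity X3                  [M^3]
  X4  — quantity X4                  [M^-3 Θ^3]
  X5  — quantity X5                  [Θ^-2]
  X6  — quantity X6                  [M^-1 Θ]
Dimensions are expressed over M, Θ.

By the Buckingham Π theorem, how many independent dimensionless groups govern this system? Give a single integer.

6

Dimensional matrix (M×Θ by m×ΔT×X1×X2×X3×X4×X5×X6):
  M: [ 1  0 -3  1  3 -3  0 -1]
  Θ: [ 0  1 -2  0  0  3 -2  1]
RREF → pivots at {m,ΔT} ⇒ r = 2
Π count = n − r = 8 − 2 = 6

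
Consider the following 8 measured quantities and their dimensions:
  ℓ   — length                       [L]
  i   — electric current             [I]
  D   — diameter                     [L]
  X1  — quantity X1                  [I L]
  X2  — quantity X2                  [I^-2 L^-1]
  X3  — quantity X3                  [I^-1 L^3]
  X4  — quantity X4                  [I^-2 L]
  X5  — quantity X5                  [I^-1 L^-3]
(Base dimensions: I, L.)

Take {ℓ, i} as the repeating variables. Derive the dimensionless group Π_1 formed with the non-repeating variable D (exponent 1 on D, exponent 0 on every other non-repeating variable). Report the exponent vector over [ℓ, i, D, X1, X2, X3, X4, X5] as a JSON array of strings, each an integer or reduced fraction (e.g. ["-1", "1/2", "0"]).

Exponent matrix [I,L] × [ℓ,i,D,X1,X2,X3,X4,X5]:
  I: [ 0  1  0  1 -2 -1 -2 -1]
  L: [ 1  0  1  1 -1  3  1 -3]
Echelon form has 2 nonzero rows (pivots: ℓ,i)
Pivot set = {ℓ,i}, free = {D,X1,X2,X3,X4,X5}
RREF:
  r0: [   1    0    1    1   -1    3    1   -3]
  r1: [   0    1    0    1   -2   -1   -2   -1]
Fix exponent of D at 1, X1 at 0, X2 at 0, X3 at 0, X4 at 0, X5 at 0; solve each RREF row for its pivot's exponent:
  r0: exp(ℓ) + (1)·1 = 0 ⇒ exp(ℓ) = -1
  r1: exp(i) + (0)·1 = 0 ⇒ exp(i) = 0
Π_1 = ℓ^-1 · D

["-1", "0", "1", "0", "0", "0", "0", "0"]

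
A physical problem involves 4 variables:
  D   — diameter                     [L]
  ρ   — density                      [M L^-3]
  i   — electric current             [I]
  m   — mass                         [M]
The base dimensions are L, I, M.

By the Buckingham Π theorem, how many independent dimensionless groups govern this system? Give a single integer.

Exponent matrix [L,I,M] × [D,ρ,i,m]:
  L: [ 1 -3  0  0]
  I: [ 0  0  1  0]
  M: [ 0  1  0  1]
Row reduction gives pivot columns D,ρ,i; rank = 3
4 vars − rank 3 = 1 Π group

1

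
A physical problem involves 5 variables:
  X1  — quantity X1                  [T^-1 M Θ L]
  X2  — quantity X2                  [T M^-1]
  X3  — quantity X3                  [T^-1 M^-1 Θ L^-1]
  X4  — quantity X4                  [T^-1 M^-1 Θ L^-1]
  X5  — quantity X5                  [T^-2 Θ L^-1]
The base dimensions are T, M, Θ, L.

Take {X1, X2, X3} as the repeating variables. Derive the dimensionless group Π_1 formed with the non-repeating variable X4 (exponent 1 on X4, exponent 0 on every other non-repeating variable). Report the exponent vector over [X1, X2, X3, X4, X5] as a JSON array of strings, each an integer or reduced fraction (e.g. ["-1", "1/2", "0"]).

Dimensional matrix (T×M×Θ×L by X1×X2×X3×X4×X5):
  T: [-1  1 -1 -1 -2]
  M: [ 1 -1 -1 -1  0]
  Θ: [ 1  0  1  1  1]
  L: [ 1  0 -1 -1 -1]
Echelon form has 3 nonzero rows (pivots: X1,X2,X3)
Pivot set = {X1,X2,X3}, free = {X4,X5}
RREF:
  r0: [   1    0    0    0    0]
  r1: [   0    1    0    0   -1]
  r2: [   0    0    1    1    1]
  r3: [   0    0    0    0    0]
Fix exponent of X4 at 1, X5 at 0; solve each RREF row for its pivot's exponent:
  r0: exp(X1) + (0)·1 = 0 ⇒ exp(X1) = 0
  r1: exp(X2) + (0)·1 = 0 ⇒ exp(X2) = 0
  r2: exp(X3) + (1)·1 = 0 ⇒ exp(X3) = -1
Π_1 = X3^-1 · X4

["0", "0", "-1", "1", "0"]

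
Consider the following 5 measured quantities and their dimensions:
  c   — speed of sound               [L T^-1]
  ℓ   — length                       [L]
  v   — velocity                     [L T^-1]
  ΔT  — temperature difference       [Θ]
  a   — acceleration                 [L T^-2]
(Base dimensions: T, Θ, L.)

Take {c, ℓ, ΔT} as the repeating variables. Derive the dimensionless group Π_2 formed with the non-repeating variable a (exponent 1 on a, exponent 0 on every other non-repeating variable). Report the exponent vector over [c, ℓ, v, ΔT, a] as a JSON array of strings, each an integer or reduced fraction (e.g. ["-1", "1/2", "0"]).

Exponent matrix [T,Θ,L] × [c,ℓ,v,ΔT,a]:
  T: [-1  0 -1  0 -2]
  Θ: [ 0  0  0  1  0]
  L: [ 1  1  1  0  1]
Row reduction gives pivot columns c,ℓ,ΔT; rank = 3
Repeat: c,ℓ,ΔT; free: v,a
RREF:
  r0: [   1    0    1    0    2]
  r1: [   0    1    0    0   -1]
  r2: [   0    0    0    1    0]
Fix exponent of a at 1, v at 0; solve each RREF row for its pivot's exponent:
  r0: exp(c) + (2)·1 = 0 ⇒ exp(c) = -2
  r1: exp(ℓ) + (-1)·1 = 0 ⇒ exp(ℓ) = 1
  r2: exp(ΔT) + (0)·1 = 0 ⇒ exp(ΔT) = 0
Π_2 = c^-2 · ℓ · a

["-2", "1", "0", "0", "1"]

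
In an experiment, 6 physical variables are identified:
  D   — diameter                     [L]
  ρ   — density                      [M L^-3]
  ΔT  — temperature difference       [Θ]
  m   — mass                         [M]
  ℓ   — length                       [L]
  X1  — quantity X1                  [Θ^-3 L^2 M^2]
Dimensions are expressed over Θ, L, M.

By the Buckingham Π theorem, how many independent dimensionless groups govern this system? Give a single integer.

Dimensional matrix (Θ×L×M by D×ρ×ΔT×m×ℓ×X1):
  Θ: [ 0  0  1  0  0 -3]
  L: [ 1 -3  0  0  1  2]
  M: [ 0  1  0  1  0  2]
RREF → pivots at {D,ρ,ΔT} ⇒ r = 3
n=6, r=3 ⇒ 3 dimensionless groups

3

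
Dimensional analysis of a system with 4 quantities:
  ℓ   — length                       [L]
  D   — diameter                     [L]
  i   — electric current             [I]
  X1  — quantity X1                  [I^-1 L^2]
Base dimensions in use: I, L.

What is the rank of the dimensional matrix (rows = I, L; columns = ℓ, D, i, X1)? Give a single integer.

Exponent matrix [I,L] × [ℓ,D,i,X1]:
  I: [ 0  0  1 -1]
  L: [ 1  1  0  2]
Row reduction gives pivot columns ℓ,i; rank = 2

2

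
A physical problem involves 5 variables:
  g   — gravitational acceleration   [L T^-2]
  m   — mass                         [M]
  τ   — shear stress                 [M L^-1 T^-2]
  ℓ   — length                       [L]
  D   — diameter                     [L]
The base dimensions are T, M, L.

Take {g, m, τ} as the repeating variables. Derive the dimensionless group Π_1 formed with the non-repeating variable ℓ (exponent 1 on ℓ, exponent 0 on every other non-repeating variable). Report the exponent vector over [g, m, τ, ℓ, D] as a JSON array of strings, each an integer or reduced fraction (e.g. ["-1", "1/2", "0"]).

["-1/2", "-1/2", "1/2", "1", "0"]

Write exponents as rows T,M,L / cols g,m,τ,ℓ,D:
  T: [-2  0 -2  0  0]
  M: [ 0  1  1  0  0]
  L: [ 1  0 -1  1  1]
Echelon form has 3 nonzero rows (pivots: g,m,τ)
Repeat: g,m,τ; free: ℓ,D
RREF:
  r0: [   1    0    0  1/2  1/2]
  r1: [   0    1    0  1/2  1/2]
  r2: [   0    0    1 -1/2 -1/2]
Fix exponent of ℓ at 1, D at 0; solve each RREF row for its pivot's exponent:
  r0: exp(g) + (1/2)·1 = 0 ⇒ exp(g) = -1/2
  r1: exp(m) + (1/2)·1 = 0 ⇒ exp(m) = -1/2
  r2: exp(τ) + (-1/2)·1 = 0 ⇒ exp(τ) = 1/2
Π_1 = g^(-1/2) · m^(-1/2) · τ^(1/2) · ℓ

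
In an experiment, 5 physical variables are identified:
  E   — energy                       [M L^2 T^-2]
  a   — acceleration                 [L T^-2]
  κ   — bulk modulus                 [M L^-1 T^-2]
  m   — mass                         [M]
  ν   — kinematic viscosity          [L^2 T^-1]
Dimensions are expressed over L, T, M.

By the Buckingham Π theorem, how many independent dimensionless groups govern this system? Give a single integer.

Dimensional matrix (L×T×M by E×a×κ×m×ν):
  L: [ 2  1 -1  0  2]
  T: [-2 -2 -2  0 -1]
  M: [ 1  0  1  1  0]
RREF → pivots at {E,a,κ} ⇒ r = 3
Π count = n − r = 5 − 3 = 2

2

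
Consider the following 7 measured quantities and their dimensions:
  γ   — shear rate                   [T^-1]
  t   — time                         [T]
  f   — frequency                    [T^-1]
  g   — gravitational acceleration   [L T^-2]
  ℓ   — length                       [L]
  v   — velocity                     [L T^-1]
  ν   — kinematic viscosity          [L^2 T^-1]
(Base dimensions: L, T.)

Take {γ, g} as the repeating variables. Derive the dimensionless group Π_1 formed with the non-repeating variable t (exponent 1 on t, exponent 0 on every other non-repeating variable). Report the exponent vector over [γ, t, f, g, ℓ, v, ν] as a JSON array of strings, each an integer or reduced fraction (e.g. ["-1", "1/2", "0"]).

Write exponents as rows L,T / cols γ,t,f,g,ℓ,v,ν:
  L: [ 0  0  0  1  1  1  2]
  T: [-1  1 -1 -2  0 -1 -1]
Row reduction gives pivot columns γ,g; rank = 2
Repeat: γ,g; free: t,f,ℓ,v,ν
RREF:
  r0: [   1   -1    1    0   -2   -1   -3]
  r1: [   0    0    0    1    1    1    2]
Fix exponent of t at 1, f at 0, ℓ at 0, v at 0, ν at 0; solve each RREF row for its pivot's exponent:
  r0: exp(γ) + (-1)·1 = 0 ⇒ exp(γ) = 1
  r1: exp(g) + (0)·1 = 0 ⇒ exp(g) = 0
Π_1 = γ · t

["1", "1", "0", "0", "0", "0", "0"]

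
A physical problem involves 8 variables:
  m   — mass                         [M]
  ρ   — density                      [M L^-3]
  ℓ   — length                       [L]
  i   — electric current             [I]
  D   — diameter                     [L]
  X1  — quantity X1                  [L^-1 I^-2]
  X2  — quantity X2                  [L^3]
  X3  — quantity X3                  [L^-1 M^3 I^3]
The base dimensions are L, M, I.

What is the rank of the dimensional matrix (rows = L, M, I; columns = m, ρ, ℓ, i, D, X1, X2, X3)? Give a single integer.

Write exponents as rows L,M,I / cols m,ρ,ℓ,i,D,X1,X2,X3:
  L: [ 0 -3  1  0  1 -1  3 -1]
  M: [ 1  1  0  0  0  0  0  3]
  I: [ 0  0  0  1  0 -2  0  3]
Row reduction gives pivot columns m,ρ,i; rank = 3

3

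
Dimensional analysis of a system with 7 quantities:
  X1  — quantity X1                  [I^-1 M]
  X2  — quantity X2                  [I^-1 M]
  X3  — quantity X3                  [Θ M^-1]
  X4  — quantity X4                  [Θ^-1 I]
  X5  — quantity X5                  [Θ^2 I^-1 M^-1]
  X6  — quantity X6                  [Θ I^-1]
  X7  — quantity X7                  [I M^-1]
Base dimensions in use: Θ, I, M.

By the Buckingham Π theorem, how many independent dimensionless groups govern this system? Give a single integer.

5

Write exponents as rows Θ,I,M / cols X1,X2,X3,X4,X5,X6,X7:
  Θ: [ 0  0  1 -1  2  1  0]
  I: [-1 -1  0  1 -1 -1  1]
  M: [ 1  1 -1  0 -1  0 -1]
Row reduction gives pivot columns X1,X3; rank = 2
7 vars − rank 2 = 5 Π groups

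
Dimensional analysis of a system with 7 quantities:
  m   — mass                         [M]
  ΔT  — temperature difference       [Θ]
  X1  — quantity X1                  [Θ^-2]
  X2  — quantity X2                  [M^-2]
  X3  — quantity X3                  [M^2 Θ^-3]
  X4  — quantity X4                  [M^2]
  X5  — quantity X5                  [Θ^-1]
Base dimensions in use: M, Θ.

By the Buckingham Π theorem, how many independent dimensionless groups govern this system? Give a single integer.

5

Exponent matrix [M,Θ] × [m,ΔT,X1,X2,X3,X4,X5]:
  M: [ 1  0  0 -2  2  2  0]
  Θ: [ 0  1 -2  0 -3  0 -1]
RREF → pivots at {m,ΔT} ⇒ r = 2
7 vars − rank 2 = 5 Π groups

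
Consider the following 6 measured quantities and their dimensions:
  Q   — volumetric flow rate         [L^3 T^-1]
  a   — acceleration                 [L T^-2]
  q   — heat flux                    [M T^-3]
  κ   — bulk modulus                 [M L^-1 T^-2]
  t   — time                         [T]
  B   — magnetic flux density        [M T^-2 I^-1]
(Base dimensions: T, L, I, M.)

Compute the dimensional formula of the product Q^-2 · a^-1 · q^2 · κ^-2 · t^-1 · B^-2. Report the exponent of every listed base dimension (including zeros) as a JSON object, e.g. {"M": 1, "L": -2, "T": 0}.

{"T": 5, "L": -5, "I": 2, "M": -2}

Dimensional matrix (T×L×I×M by Q×a×q×κ×t×B):
  T: [-1 -2 -3 -2  1 -2]
  L: [ 3  1  0 -1  0  0]
  I: [ 0  0  0  0  0 -1]
  M: [ 0  0  1  1  0  1]
  [T]: (-2)·-1+(-1)·-2+(2)·-3+(-2)·-2+(-1)·1+(-2)·-2 = 5
  [L]: (-2)·3+(-1)·1+(2)·0+(-2)·-1+(-1)·0+(-2)·0 = -5
  [I]: (-2)·0+(-1)·0+(2)·0+(-2)·0+(-1)·0+(-2)·-1 = 2
  [M]: (-2)·0+(-1)·0+(2)·1+(-2)·1+(-1)·0+(-2)·1 = -2
⇒ T^5 L^-5 I^2 M^-2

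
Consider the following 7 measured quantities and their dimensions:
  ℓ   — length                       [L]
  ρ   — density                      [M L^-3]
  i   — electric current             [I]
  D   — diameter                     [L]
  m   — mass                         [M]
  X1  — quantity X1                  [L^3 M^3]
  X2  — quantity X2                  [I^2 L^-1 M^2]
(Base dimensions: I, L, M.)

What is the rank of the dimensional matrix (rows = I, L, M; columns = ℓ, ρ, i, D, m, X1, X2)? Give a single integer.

Write exponents as rows I,L,M / cols ℓ,ρ,i,D,m,X1,X2:
  I: [ 0  0  1  0  0  0  2]
  L: [ 1 -3  0  1  0  3 -1]
  M: [ 0  1  0  0  1  3  2]
Echelon form has 3 nonzero rows (pivots: ℓ,ρ,i)

3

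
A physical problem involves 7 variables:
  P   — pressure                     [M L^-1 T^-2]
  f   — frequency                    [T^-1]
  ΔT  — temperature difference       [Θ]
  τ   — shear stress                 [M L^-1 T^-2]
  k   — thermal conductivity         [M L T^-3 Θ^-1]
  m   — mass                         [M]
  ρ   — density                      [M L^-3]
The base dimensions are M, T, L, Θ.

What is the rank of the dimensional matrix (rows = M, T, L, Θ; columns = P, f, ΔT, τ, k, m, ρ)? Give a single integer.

4

Write exponents as rows M,T,L,Θ / cols P,f,ΔT,τ,k,m,ρ:
  M: [ 1  0  0  1  1  1  1]
  T: [-2 -1  0 -2 -3  0  0]
  L: [-1  0  0 -1  1  0 -3]
  Θ: [ 0  0  1  0 -1  0  0]
Echelon form has 4 nonzero rows (pivots: P,f,ΔT,k)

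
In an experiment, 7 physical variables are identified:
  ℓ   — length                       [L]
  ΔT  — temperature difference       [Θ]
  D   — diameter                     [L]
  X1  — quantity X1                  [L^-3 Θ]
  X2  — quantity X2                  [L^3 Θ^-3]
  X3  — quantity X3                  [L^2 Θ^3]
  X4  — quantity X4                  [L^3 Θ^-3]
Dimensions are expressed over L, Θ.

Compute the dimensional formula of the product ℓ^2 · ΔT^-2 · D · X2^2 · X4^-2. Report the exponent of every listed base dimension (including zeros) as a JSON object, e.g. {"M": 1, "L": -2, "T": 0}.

Exponent matrix [L,Θ] × [ℓ,ΔT,D,X1,X2,X3,X4]:
  L: [ 1  0  1 -3  3  2  3]
  Θ: [ 0  1  0  1 -3  3 -3]
  [L]: (2)·1+(-2)·0+(1)·1+(2)·3+(-2)·3 = 3
  [Θ]: (2)·0+(-2)·1+(1)·0+(2)·-3+(-2)·-3 = -2
⇒ L^3 Θ^-2

{"L": 3, "Θ": -2}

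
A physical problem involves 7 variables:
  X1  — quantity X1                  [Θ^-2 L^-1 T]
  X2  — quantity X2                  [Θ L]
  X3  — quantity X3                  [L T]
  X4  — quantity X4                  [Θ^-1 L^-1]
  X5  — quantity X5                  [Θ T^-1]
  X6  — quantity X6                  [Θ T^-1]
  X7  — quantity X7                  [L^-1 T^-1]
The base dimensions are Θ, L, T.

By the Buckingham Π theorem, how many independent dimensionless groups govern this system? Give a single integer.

5

Write exponents as rows Θ,L,T / cols X1,X2,X3,X4,X5,X6,X7:
  Θ: [-2  1  0 -1  1  1  0]
  L: [-1  1  1 -1  0  0 -1]
  T: [ 1  0  1  0 -1 -1 -1]
RREF → pivots at {X1,X2} ⇒ r = 2
7 vars − rank 2 = 5 Π groups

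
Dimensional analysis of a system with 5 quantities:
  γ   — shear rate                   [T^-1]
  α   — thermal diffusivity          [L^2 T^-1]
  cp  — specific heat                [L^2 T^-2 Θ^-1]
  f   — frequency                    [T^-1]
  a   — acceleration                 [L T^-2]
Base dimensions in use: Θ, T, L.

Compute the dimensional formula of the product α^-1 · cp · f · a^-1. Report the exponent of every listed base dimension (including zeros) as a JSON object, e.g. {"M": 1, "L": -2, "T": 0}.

Dimensional matrix (Θ×T×L by γ×α×cp×f×a):
  Θ: [ 0  0 -1  0  0]
  T: [-1 -1 -2 -1 -2]
  L: [ 0  2  2  0  1]
  [Θ]: (-1)·0+(1)·-1+(1)·0+(-1)·0 = -1
  [T]: (-1)·-1+(1)·-2+(1)·-1+(-1)·-2 = 0
  [L]: (-1)·2+(1)·2+(1)·0+(-1)·1 = -1
⇒ Θ^-1 L^-1

{"Θ": -1, "T": 0, "L": -1}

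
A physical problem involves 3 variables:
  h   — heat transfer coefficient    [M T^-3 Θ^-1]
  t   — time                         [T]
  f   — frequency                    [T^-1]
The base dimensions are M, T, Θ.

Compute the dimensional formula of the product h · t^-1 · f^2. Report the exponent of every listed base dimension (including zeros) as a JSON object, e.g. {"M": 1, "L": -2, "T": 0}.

{"M": 1, "T": -6, "Θ": -1}

Dimensional matrix (M×T×Θ by h×t×f):
  M: [ 1  0  0]
  T: [-3  1 -1]
  Θ: [-1  0  0]
  [M]: (1)·1+(-1)·0+(2)·0 = 1
  [T]: (1)·-3+(-1)·1+(2)·-1 = -6
  [Θ]: (1)·-1+(-1)·0+(2)·0 = -1
⇒ M T^-6 Θ^-1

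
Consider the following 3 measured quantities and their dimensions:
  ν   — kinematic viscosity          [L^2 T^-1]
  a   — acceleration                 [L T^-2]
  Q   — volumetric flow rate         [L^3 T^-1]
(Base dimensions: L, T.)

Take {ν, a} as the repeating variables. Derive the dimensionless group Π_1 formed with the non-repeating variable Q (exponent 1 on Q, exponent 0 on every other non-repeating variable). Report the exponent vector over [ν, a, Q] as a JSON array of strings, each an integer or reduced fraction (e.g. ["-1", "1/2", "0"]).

["-5/3", "1/3", "1"]

Dimensional matrix (L×T by ν×a×Q):
  L: [ 2  1  3]
  T: [-1 -2 -1]
RREF → pivots at {ν,a} ⇒ r = 2
Repeat: ν,a; free: Q
RREF:
  r0: [   1    0  5/3]
  r1: [   0    1 -1/3]
Fix exponent of Q at 1; solve each RREF row for its pivot's exponent:
  r0: exp(ν) + (5/3)·1 = 0 ⇒ exp(ν) = -5/3
  r1: exp(a) + (-1/3)·1 = 0 ⇒ exp(a) = 1/3
Π_1 = ν^(-5/3) · a^(1/3) · Q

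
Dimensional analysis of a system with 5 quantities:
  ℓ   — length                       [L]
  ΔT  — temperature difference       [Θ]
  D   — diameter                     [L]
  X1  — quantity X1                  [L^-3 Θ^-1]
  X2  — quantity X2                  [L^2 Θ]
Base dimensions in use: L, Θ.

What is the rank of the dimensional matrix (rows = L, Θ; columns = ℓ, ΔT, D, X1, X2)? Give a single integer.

Write exponents as rows L,Θ / cols ℓ,ΔT,D,X1,X2:
  L: [ 1  0  1 -3  2]
  Θ: [ 0  1  0 -1  1]
Echelon form has 2 nonzero rows (pivots: ℓ,ΔT)

2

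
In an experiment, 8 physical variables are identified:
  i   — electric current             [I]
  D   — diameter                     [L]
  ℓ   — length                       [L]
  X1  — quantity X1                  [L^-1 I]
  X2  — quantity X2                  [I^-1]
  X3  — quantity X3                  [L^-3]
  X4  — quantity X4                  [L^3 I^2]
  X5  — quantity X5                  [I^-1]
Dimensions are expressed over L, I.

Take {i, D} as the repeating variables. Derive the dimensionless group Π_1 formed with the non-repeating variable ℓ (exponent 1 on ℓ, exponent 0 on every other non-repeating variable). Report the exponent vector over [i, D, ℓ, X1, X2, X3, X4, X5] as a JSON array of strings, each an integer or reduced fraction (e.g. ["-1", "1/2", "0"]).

Exponent matrix [L,I] × [i,D,ℓ,X1,X2,X3,X4,X5]:
  L: [ 0  1  1 -1  0 -3  3  0]
  I: [ 1  0  0  1 -1  0  2 -1]
RREF → pivots at {i,D} ⇒ r = 2
Repeat: i,D; free: ℓ,X1,X2,X3,X4,X5
RREF:
  r0: [   1    0    0    1   -1    0    2   -1]
  r1: [   0    1    1   -1    0   -3    3    0]
Fix exponent of ℓ at 1, X1 at 0, X2 at 0, X3 at 0, X4 at 0, X5 at 0; solve each RREF row for its pivot's exponent:
  r0: exp(i) + (0)·1 = 0 ⇒ exp(i) = 0
  r1: exp(D) + (1)·1 = 0 ⇒ exp(D) = -1
Π_1 = D^-1 · ℓ

["0", "-1", "1", "0", "0", "0", "0", "0"]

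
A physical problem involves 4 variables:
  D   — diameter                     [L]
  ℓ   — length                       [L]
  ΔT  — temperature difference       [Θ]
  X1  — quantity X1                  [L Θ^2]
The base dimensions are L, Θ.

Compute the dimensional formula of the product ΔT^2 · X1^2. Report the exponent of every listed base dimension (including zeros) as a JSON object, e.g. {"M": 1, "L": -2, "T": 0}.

Exponent matrix [L,Θ] × [D,ℓ,ΔT,X1]:
  L: [ 1  1  0  1]
  Θ: [ 0  0  1  2]
  [L]: (2)·0+(2)·1 = 2
  [Θ]: (2)·1+(2)·2 = 6
⇒ L^2 Θ^6

{"L": 2, "Θ": 6}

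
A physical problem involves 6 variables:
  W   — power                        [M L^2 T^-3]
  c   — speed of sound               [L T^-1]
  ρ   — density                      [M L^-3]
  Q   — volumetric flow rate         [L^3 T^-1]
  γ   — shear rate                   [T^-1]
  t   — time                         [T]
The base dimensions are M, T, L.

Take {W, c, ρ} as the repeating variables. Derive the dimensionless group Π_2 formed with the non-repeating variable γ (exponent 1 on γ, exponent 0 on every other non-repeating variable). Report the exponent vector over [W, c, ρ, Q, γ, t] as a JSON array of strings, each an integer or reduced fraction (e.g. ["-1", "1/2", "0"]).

Exponent matrix [M,T,L] × [W,c,ρ,Q,γ,t]:
  M: [ 1  0  1  0  0  0]
  T: [-3 -1  0 -1 -1  1]
  L: [ 2  1 -3  3  0  0]
Row reduction gives pivot columns W,c,ρ; rank = 3
Repeat: W,c,ρ; free: Q,γ,t
RREF:
  r0: [   1    0    0    1 -1/2  1/2]
  r1: [   0    1    0   -2  5/2 -5/2]
  r2: [   0    0    1   -1  1/2 -1/2]
Fix exponent of γ at 1, Q at 0, t at 0; solve each RREF row for its pivot's exponent:
  r0: exp(W) + (-1/2)·1 = 0 ⇒ exp(W) = 1/2
  r1: exp(c) + (5/2)·1 = 0 ⇒ exp(c) = -5/2
  r2: exp(ρ) + (1/2)·1 = 0 ⇒ exp(ρ) = -1/2
Π_2 = W^(1/2) · c^(-5/2) · ρ^(-1/2) · γ

["1/2", "-5/2", "-1/2", "0", "1", "0"]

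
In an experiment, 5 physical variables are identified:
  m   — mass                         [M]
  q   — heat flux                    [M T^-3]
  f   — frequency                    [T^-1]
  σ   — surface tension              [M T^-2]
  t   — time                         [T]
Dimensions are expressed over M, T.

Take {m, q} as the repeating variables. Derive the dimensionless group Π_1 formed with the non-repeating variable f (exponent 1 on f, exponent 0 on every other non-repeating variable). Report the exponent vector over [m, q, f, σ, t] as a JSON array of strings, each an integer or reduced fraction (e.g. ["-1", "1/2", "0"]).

["1/3", "-1/3", "1", "0", "0"]

Dimensional matrix (M×T by m×q×f×σ×t):
  M: [ 1  1  0  1  0]
  T: [ 0 -3 -1 -2  1]
RREF → pivots at {m,q} ⇒ r = 2
Pivot set = {m,q}, free = {f,σ,t}
RREF:
  r0: [   1    0 -1/3  1/3  1/3]
  r1: [   0    1  1/3  2/3 -1/3]
Fix exponent of f at 1, σ at 0, t at 0; solve each RREF row for its pivot's exponent:
  r0: exp(m) + (-1/3)·1 = 0 ⇒ exp(m) = 1/3
  r1: exp(q) + (1/3)·1 = 0 ⇒ exp(q) = -1/3
Π_1 = m^(1/3) · q^(-1/3) · f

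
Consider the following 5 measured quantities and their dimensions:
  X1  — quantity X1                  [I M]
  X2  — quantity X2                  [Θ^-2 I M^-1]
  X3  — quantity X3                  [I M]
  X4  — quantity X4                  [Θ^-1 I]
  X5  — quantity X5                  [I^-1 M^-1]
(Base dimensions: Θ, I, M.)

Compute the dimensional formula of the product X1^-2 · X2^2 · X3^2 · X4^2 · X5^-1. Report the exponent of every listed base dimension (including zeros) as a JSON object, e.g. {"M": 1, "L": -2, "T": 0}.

{"Θ": -6, "I": 5, "M": -1}

Write exponents as rows Θ,I,M / cols X1,X2,X3,X4,X5:
  Θ: [ 0 -2  0 -1  0]
  I: [ 1  1  1  1 -1]
  M: [ 1 -1  1  0 -1]
  [Θ]: (-2)·0+(2)·-2+(2)·0+(2)·-1+(-1)·0 = -6
  [I]: (-2)·1+(2)·1+(2)·1+(2)·1+(-1)·-1 = 5
  [M]: (-2)·1+(2)·-1+(2)·1+(2)·0+(-1)·-1 = -1
⇒ Θ^-6 I^5 M^-1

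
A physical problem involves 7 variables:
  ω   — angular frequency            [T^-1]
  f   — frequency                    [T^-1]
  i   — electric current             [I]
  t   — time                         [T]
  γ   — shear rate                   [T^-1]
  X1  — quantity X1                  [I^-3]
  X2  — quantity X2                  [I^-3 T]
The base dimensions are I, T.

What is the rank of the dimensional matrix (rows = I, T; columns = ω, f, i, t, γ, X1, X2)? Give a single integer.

Dimensional matrix (I×T by ω×f×i×t×γ×X1×X2):
  I: [ 0  0  1  0  0 -3 -3]
  T: [-1 -1  0  1 -1  0  1]
RREF → pivots at {ω,i} ⇒ r = 2

2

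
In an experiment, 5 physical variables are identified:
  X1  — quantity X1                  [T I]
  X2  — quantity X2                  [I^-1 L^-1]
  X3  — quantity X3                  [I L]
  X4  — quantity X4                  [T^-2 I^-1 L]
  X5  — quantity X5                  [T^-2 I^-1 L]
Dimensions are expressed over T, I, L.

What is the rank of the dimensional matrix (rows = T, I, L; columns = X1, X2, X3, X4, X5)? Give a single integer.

2

Exponent matrix [T,I,L] × [X1,X2,X3,X4,X5]:
  T: [ 1  0  0 -2 -2]
  I: [ 1 -1  1 -1 -1]
  L: [ 0 -1  1  1  1]
Echelon form has 2 nonzero rows (pivots: X1,X2)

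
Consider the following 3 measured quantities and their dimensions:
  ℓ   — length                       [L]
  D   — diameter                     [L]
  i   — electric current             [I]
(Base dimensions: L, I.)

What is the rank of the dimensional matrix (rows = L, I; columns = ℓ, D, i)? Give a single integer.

Write exponents as rows L,I / cols ℓ,D,i:
  L: [ 1  1  0]
  I: [ 0  0  1]
RREF → pivots at {ℓ,i} ⇒ r = 2

2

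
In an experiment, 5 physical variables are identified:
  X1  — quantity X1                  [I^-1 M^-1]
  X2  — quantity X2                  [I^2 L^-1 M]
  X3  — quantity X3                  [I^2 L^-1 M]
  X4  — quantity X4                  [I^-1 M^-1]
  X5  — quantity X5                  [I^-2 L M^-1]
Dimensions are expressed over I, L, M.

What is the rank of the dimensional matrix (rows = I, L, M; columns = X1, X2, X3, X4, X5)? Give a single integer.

Write exponents as rows I,L,M / cols X1,X2,X3,X4,X5:
  I: [-1  2  2 -1 -2]
  L: [ 0 -1 -1  0  1]
  M: [-1  1  1 -1 -1]
Echelon form has 2 nonzero rows (pivots: X1,X2)

2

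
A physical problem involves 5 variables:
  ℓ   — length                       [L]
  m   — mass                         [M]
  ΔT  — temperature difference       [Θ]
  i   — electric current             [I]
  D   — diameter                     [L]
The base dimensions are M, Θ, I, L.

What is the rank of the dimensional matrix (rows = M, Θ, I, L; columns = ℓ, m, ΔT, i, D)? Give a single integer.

4

Dimensional matrix (M×Θ×I×L by ℓ×m×ΔT×i×D):
  M: [ 0  1  0  0  0]
  Θ: [ 0  0  1  0  0]
  I: [ 0  0  0  1  0]
  L: [ 1  0  0  0  1]
Echelon form has 4 nonzero rows (pivots: ℓ,m,ΔT,i)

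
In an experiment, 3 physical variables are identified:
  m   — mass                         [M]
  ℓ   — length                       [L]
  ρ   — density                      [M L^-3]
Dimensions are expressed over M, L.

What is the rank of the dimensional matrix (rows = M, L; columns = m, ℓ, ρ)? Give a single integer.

Dimensional matrix (M×L by m×ℓ×ρ):
  M: [ 1  0  1]
  L: [ 0  1 -3]
Row reduction gives pivot columns m,ℓ; rank = 2

2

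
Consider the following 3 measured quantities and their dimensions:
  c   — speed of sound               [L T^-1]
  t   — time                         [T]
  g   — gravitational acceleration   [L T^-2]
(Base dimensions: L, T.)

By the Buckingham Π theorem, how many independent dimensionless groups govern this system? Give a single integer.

1

Exponent matrix [L,T] × [c,t,g]:
  L: [ 1  0  1]
  T: [-1  1 -2]
RREF → pivots at {c,t} ⇒ r = 2
3 vars − rank 2 = 1 Π group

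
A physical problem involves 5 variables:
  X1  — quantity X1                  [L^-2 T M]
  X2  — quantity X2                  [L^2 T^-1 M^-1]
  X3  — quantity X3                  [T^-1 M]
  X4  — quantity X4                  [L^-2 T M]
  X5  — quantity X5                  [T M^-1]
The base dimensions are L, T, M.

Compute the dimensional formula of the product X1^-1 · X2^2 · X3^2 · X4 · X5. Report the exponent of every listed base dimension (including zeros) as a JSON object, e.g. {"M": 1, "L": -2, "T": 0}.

Dimensional matrix (L×T×M by X1×X2×X3×X4×X5):
  L: [-2  2  0 -2  0]
  T: [ 1 -1 -1  1  1]
  M: [ 1 -1  1  1 -1]
  [L]: (-1)·-2+(2)·2+(2)·0+(1)·-2+(1)·0 = 4
  [T]: (-1)·1+(2)·-1+(2)·-1+(1)·1+(1)·1 = -3
  [M]: (-1)·1+(2)·-1+(2)·1+(1)·1+(1)·-1 = -1
⇒ L^4 T^-3 M^-1

{"L": 4, "T": -3, "M": -1}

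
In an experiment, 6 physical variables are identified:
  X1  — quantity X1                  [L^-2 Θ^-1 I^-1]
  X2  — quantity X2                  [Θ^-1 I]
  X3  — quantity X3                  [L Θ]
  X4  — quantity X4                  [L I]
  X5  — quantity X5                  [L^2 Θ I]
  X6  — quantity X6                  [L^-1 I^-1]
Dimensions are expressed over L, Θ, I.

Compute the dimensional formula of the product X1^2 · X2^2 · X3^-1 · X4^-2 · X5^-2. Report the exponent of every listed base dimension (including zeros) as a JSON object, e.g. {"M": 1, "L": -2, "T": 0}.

{"L": -11, "Θ": -7, "I": -4}

Write exponents as rows L,Θ,I / cols X1,X2,X3,X4,X5,X6:
  L: [-2  0  1  1  2 -1]
  Θ: [-1 -1  1  0  1  0]
  I: [-1  1  0  1  1 -1]
  [L]: (2)·-2+(2)·0+(-1)·1+(-2)·1+(-2)·2 = -11
  [Θ]: (2)·-1+(2)·-1+(-1)·1+(-2)·0+(-2)·1 = -7
  [I]: (2)·-1+(2)·1+(-1)·0+(-2)·1+(-2)·1 = -4
⇒ L^-11 Θ^-7 I^-4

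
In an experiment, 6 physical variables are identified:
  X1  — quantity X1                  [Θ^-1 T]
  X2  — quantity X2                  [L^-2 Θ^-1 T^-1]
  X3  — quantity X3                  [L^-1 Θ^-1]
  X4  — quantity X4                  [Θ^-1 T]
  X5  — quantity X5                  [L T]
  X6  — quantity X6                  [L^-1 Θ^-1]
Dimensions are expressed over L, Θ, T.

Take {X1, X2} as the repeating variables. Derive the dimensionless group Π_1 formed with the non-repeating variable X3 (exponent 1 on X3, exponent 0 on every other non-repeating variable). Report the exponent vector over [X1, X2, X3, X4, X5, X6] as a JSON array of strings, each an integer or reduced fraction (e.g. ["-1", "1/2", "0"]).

["-1/2", "-1/2", "1", "0", "0", "0"]

Dimensional matrix (L×Θ×T by X1×X2×X3×X4×X5×X6):
  L: [ 0 -2 -1  0  1 -1]
  Θ: [-1 -1 -1 -1  0 -1]
  T: [ 1 -1  0  1  1  0]
RREF → pivots at {X1,X2} ⇒ r = 2
Pivot set = {X1,X2}, free = {X3,X4,X5,X6}
RREF:
  r0: [   1    0  1/2    1  1/2  1/2]
  r1: [   0    1  1/2    0 -1/2  1/2]
  r2: [   0    0    0    0    0    0]
Fix exponent of X3 at 1, X4 at 0, X5 at 0, X6 at 0; solve each RREF row for its pivot's exponent:
  r0: exp(X1) + (1/2)·1 = 0 ⇒ exp(X1) = -1/2
  r1: exp(X2) + (1/2)·1 = 0 ⇒ exp(X2) = -1/2
Π_1 = X1^(-1/2) · X2^(-1/2) · X3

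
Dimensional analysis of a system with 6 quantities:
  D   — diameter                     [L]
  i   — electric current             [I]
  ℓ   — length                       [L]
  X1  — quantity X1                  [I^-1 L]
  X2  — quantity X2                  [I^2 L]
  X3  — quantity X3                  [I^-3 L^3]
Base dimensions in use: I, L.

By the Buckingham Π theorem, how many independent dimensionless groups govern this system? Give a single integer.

4

Dimensional matrix (I×L by D×i×ℓ×X1×X2×X3):
  I: [ 0  1  0 -1  2 -3]
  L: [ 1  0  1  1  1  3]
RREF → pivots at {D,i} ⇒ r = 2
n=6, r=2 ⇒ 4 dimensionless groups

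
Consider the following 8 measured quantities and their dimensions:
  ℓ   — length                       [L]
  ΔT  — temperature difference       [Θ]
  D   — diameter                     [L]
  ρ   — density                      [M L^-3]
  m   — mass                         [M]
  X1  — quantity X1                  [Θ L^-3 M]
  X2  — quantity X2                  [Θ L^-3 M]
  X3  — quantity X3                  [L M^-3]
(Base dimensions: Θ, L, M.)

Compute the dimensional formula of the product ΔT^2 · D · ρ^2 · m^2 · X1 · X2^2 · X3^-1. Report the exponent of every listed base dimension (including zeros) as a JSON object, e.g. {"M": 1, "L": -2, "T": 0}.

Exponent matrix [Θ,L,M] × [ℓ,ΔT,D,ρ,m,X1,X2,X3]:
  Θ: [ 0  1  0  0  0  1  1  0]
  L: [ 1  0  1 -3  0 -3 -3  1]
  M: [ 0  0  0  1  1  1  1 -3]
  [Θ]: (2)·1+(1)·0+(2)·0+(2)·0+(1)·1+(2)·1+(-1)·0 = 5
  [L]: (2)·0+(1)·1+(2)·-3+(2)·0+(1)·-3+(2)·-3+(-1)·1 = -15
  [M]: (2)·0+(1)·0+(2)·1+(2)·1+(1)·1+(2)·1+(-1)·-3 = 10
⇒ Θ^5 L^-15 M^10

{"Θ": 5, "L": -15, "M": 10}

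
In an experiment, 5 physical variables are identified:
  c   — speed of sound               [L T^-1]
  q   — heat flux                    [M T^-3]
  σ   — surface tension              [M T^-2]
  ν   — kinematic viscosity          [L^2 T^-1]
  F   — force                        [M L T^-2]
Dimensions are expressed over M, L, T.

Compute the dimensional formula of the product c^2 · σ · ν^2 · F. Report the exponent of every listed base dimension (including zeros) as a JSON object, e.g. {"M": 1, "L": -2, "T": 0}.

Write exponents as rows M,L,T / cols c,q,σ,ν,F:
  M: [ 0  1  1  0  1]
  L: [ 1  0  0  2  1]
  T: [-1 -3 -2 -1 -2]
  [M]: (2)·0+(1)·1+(2)·0+(1)·1 = 2
  [L]: (2)·1+(1)·0+(2)·2+(1)·1 = 7
  [T]: (2)·-1+(1)·-2+(2)·-1+(1)·-2 = -8
⇒ M^2 L^7 T^-8

{"M": 2, "L": 7, "T": -8}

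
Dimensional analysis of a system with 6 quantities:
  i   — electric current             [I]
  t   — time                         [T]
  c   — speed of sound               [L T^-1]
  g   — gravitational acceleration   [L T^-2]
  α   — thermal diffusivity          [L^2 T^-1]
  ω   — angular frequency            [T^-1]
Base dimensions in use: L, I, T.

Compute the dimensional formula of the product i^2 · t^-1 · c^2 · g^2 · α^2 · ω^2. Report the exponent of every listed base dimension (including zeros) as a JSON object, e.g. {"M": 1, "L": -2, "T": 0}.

{"L": 8, "I": 2, "T": -11}

Dimensional matrix (L×I×T by i×t×c×g×α×ω):
  L: [ 0  0  1  1  2  0]
  I: [ 1  0  0  0  0  0]
  T: [ 0  1 -1 -2 -1 -1]
  [L]: (2)·0+(-1)·0+(2)·1+(2)·1+(2)·2+(2)·0 = 8
  [I]: (2)·1+(-1)·0+(2)·0+(2)·0+(2)·0+(2)·0 = 2
  [T]: (2)·0+(-1)·1+(2)·-1+(2)·-2+(2)·-1+(2)·-1 = -11
⇒ L^8 I^2 T^-11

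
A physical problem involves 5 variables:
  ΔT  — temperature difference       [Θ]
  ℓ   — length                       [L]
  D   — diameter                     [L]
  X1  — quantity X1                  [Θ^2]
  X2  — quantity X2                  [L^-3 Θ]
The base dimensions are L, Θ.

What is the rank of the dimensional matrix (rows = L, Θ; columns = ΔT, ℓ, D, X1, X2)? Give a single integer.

Exponent matrix [L,Θ] × [ΔT,ℓ,D,X1,X2]:
  L: [ 0  1  1  0 -3]
  Θ: [ 1  0  0  2  1]
RREF → pivots at {ΔT,ℓ} ⇒ r = 2

2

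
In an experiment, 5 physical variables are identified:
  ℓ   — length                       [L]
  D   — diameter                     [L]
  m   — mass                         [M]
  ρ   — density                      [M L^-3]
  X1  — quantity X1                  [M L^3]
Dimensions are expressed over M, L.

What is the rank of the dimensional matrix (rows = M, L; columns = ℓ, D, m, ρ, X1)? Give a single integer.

Exponent matrix [M,L] × [ℓ,D,m,ρ,X1]:
  M: [ 0  0  1  1  1]
  L: [ 1  1  0 -3  3]
Row reduction gives pivot columns ℓ,m; rank = 2

2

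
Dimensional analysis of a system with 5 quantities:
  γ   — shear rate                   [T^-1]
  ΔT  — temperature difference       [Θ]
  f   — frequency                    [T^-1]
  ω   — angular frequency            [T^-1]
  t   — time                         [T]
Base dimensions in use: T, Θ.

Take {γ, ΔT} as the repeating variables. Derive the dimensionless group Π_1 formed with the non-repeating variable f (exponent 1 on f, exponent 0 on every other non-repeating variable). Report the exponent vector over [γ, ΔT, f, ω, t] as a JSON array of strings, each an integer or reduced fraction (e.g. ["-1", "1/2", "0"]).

["-1", "0", "1", "0", "0"]

Exponent matrix [T,Θ] × [γ,ΔT,f,ω,t]:
  T: [-1  0 -1 -1  1]
  Θ: [ 0  1  0  0  0]
RREF → pivots at {γ,ΔT} ⇒ r = 2
Pivot set = {γ,ΔT}, free = {f,ω,t}
RREF:
  r0: [   1    0    1    1   -1]
  r1: [   0    1    0    0    0]
Fix exponent of f at 1, ω at 0, t at 0; solve each RREF row for its pivot's exponent:
  r0: exp(γ) + (1)·1 = 0 ⇒ exp(γ) = -1
  r1: exp(ΔT) + (0)·1 = 0 ⇒ exp(ΔT) = 0
Π_1 = γ^-1 · f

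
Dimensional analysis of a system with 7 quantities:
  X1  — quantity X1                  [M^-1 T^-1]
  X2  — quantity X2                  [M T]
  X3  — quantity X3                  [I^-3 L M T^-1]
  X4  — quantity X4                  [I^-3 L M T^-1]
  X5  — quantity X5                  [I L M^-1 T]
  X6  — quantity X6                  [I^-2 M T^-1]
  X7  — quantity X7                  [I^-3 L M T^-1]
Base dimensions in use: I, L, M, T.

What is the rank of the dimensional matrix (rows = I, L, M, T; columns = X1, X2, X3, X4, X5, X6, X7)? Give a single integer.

3

Exponent matrix [I,L,M,T] × [X1,X2,X3,X4,X5,X6,X7]:
  I: [ 0  0 -3 -3  1 -2 -3]
  L: [ 0  0  1  1  1  0  1]
  M: [-1  1  1  1 -1  1  1]
  T: [-1  1 -1 -1  1 -1 -1]
Echelon form has 3 nonzero rows (pivots: X1,X3,X5)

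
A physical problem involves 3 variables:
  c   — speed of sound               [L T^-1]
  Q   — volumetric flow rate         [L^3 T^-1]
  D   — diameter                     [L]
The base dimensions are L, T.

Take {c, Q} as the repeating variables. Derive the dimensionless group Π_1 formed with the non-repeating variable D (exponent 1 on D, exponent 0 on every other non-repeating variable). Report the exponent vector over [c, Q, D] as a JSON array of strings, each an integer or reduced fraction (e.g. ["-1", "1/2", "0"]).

["1/2", "-1/2", "1"]

Write exponents as rows L,T / cols c,Q,D:
  L: [ 1  3  1]
  T: [-1 -1  0]
Row reduction gives pivot columns c,Q; rank = 2
Pivot set = {c,Q}, free = {D}
RREF:
  r0: [   1    0 -1/2]
  r1: [   0    1  1/2]
Fix exponent of D at 1; solve each RREF row for its pivot's exponent:
  r0: exp(c) + (-1/2)·1 = 0 ⇒ exp(c) = 1/2
  r1: exp(Q) + (1/2)·1 = 0 ⇒ exp(Q) = -1/2
Π_1 = c^(1/2) · Q^(-1/2) · D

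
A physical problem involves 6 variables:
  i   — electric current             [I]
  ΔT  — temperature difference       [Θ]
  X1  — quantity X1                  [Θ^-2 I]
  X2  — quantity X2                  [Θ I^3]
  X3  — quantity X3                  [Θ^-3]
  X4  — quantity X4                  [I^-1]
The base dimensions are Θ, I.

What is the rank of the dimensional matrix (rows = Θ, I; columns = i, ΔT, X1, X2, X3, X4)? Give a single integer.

Dimensional matrix (Θ×I by i×ΔT×X1×X2×X3×X4):
  Θ: [ 0  1 -2  1 -3  0]
  I: [ 1  0  1  3  0 -1]
RREF → pivots at {i,ΔT} ⇒ r = 2

2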